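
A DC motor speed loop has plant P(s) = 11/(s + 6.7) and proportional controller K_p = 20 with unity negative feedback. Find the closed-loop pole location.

s = -226.7

Closed-loop transfer function: T(s) = K_p·P(s)/(1 + K_p·P(s)) = 220/(s + 6.7 + 220) = 220/(s + 226.7).
The closed-loop pole is at s = −226.7.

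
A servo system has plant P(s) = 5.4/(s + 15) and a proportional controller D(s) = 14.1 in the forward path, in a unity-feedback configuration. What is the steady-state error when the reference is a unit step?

The loop is type 0. Static position error constant K_pos = D(0)·P(0) = 14.1·0.36 = 5.076.
Steady-state error to a unit step: e_ss = 1/(1+K_pos) = 1/6.076 = 0.165.

0.165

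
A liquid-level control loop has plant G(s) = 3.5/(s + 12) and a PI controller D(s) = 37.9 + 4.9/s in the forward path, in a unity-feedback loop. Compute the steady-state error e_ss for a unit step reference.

0

The open loop D(s)G(s) has a pole at the origin (type 1), so the static position error constant is infinite and e_ss = 1/(1+∞) = 0.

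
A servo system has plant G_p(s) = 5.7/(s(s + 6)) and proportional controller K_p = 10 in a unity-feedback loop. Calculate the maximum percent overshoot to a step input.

25.7%

Closed-loop characteristic equation: s² + 6s + 57 = 0, so ω_n = 7.55 rad/s and ζ = 6/(2·7.55) = 0.3974.
%OS = 100·exp(−πζ/√(1−ζ²)) = 100·exp(−π·0.3974/√0.8421) = 25.7%.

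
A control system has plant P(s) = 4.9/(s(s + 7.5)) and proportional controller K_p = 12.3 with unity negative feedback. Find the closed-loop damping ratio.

The closed-loop denominator is s(s+7.5) + 12.3·4.9 = s² + 7.5s + 60.27.
So ω_n² = 60.27 ⇒ ω_n = 7.763 rad/s, and ζ = 7.5/(2ω_n) = 0.483.

ζ = 0.483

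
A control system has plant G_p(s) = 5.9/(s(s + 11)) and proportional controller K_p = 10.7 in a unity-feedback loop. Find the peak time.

Closed-loop characteristic equation: s² + 11s + 63.13 = 0, so ω_n = 7.945 rad/s and ζ = 11/(2·7.945) = 0.6922.
Damped frequency ω_d = ω_n√(1−ζ²) = 5.734 rad/s, so peak time T_p = π/ω_d = 0.548 s.

T_p = 0.548 s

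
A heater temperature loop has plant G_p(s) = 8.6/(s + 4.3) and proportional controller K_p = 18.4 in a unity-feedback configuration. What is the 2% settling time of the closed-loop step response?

Closed-loop transfer function: T(s) = K_p·G_p(s)/(1 + K_p·G_p(s)) = 158.2/(s + 4.3 + 158.2) = 158.2/(s + 162.5).
Time constant τ = 1/162.5 = 0.006152 s, so the 2% settling time is about 4τ = 0.0246 s.

T_s ≈ 0.0246 s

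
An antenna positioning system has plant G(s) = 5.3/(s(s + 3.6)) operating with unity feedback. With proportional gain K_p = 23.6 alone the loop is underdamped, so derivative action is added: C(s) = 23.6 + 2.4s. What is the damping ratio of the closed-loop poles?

ζ = 0.73

Forward path: (23.6 + 2.4s)·5.3/(s(s+3.6)). The closed-loop characteristic equation is s² + (3.6 + 5.3·2.4)s + 5.3·23.6 = 0.
That is s² + 16.32s + 125.1 = 0, so ω_n = 11.18 rad/s and ζ = 16.32/(2·11.18) = 0.7296.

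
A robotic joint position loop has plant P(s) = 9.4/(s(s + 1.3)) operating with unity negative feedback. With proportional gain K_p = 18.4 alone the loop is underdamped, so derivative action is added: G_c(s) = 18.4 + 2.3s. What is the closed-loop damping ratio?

Forward path: (18.4 + 2.3s)·9.4/(s(s+1.3)). The closed-loop characteristic equation is s² + (1.3 + 9.4·2.3)s + 9.4·18.4 = 0.
That is s² + 22.92s + 173 = 0, so ω_n = 13.15 rad/s and ζ = 22.92/(2·13.15) = 0.8714.

ζ = 0.871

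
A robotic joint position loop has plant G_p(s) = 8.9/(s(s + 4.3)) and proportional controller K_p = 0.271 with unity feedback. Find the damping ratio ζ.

The closed-loop denominator is s(s+4.3) + 0.271·8.9 = s² + 4.3s + 2.412.
Matching s² + 2ζω_n s + ω_n²: ω_n = √2.412 = 1.553 rad/s and 2ζω_n = 4.3, so ζ = 4.3/(2·1.553) = 1.38.

ζ = 1.38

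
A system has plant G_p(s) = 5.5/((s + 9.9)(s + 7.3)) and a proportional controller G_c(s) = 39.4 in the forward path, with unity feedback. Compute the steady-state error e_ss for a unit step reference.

The loop is type 0. Static position error constant K_pos = G_c(0)·G_p(0) = 39.4·0.0761 = 2.998.
Steady-state error to a unit step: e_ss = 1/(1+K_pos) = 1/3.998 = 0.25.

0.25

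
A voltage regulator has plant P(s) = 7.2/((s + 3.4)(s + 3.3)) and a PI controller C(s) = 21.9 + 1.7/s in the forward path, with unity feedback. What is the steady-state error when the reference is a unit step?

0

The open loop C(s)P(s) has a pole at the origin (type 1), so the static position error constant is infinite and e_ss = 1/(1+∞) = 0.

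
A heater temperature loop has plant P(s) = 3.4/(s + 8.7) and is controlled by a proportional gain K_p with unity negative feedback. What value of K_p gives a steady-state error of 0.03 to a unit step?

K_p = 82.7

Steady-state error for a unit step on this type-0 loop is 1/(1 + K_p·P(0)).
P(0) = 0.3908. Require 1/(1 + K_p·0.3908) = 0.03, so 1 + 0.3908·K_p = 33.33.
K_p = (33.33 − 1)/0.3908 = 82.7.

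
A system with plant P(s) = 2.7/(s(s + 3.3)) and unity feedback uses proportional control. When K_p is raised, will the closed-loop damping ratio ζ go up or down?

ζ = 3.3/(2√(2.7K_p)); increasing K_p raises the denominator, so ζ falls.

decrease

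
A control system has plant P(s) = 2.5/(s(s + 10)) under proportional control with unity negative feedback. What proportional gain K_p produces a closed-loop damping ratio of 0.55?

Closed-loop characteristic equation: s² + 10s + K_p·2.5 = 0.
So ω_n = √(2.5K_p) and 2ζω_n = 10, giving ζ = 10/(2√(2.5K_p)).
Setting ζ = 0.55: √(2.5K_p) = 10/(2·0.55) = 9.091, so K_p = 82.64/2.5 = 33.1.

K_p = 33.1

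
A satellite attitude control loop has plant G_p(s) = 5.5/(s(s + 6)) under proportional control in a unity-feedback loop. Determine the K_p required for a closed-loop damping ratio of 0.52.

Closed-loop characteristic equation: s² + 6s + K_p·5.5 = 0.
So ω_n = √(5.5K_p) and 2ζω_n = 6, giving ζ = 6/(2√(5.5K_p)).
Setting ζ = 0.52: √(5.5K_p) = 6/(2·0.52) = 5.769, so K_p = 33.28/5.5 = 6.05.

K_p = 6.05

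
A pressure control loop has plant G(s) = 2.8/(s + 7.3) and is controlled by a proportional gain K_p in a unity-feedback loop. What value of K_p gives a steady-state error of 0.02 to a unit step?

K_p = 128

The loop is type 0, so e_ss(step) = 1/(1 + K_pos) with K_pos = K_p·G(0).
G(0) = 0.3836. Require 1/(1 + K_p·0.3836) = 0.02, so 1 + 0.3836·K_p = 50.
K_p = (50 − 1)/0.3836 = 128.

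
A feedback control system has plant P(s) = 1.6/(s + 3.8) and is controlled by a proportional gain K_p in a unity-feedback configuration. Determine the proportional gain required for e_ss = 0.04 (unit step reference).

K_p = 57

For a type-0 loop with proportional control, e_ss = 1/(1 + K_p·P(0)).
P(0) = 0.4211. Require 1/(1 + K_p·0.4211) = 0.04, so 1 + 0.4211·K_p = 25.
K_p = (25 − 1)/0.4211 = 57.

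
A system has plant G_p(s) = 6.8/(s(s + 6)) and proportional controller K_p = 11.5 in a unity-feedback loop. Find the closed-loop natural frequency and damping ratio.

ω_n = 8.84 rad/s, ζ = 0.339

The closed-loop denominator is s(s+6) + 11.5·6.8 = s² + 6s + 78.2.
Matching s² + 2ζω_n s + ω_n²: ω_n = √78.2 = 8.843 rad/s and 2ζω_n = 6, so ζ = 6/(2·8.843) = 0.339.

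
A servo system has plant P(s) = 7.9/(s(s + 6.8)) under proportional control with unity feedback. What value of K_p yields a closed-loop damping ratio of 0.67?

K_p = 3.26

Closed-loop characteristic equation: s² + 6.8s + K_p·7.9 = 0.
So ω_n = √(7.9K_p) and 2ζω_n = 6.8, giving ζ = 6.8/(2√(7.9K_p)).
Setting ζ = 0.67: √(7.9K_p) = 6.8/(2·0.67) = 5.075, so K_p = 25.75/7.9 = 3.26.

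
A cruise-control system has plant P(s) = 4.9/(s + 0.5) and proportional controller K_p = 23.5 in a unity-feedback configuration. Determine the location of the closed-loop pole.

Closed-loop transfer function: T(s) = K_p·P(s)/(1 + K_p·P(s)) = 115.2/(s + 0.5 + 115.2) = 115.2/(s + 115.7).
The closed-loop pole is at s = −115.7.

s = -115.7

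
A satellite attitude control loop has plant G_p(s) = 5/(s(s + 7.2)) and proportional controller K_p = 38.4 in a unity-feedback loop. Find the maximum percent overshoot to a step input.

42.9%

Closed-loop characteristic equation: s² + 7.2s + 192 = 0, so ω_n = 13.86 rad/s and ζ = 7.2/(2·13.86) = 0.2598.
%OS = 100·exp(−πζ/√(1−ζ²)) = 100·exp(−π·0.2598/√0.9325) = 42.9%.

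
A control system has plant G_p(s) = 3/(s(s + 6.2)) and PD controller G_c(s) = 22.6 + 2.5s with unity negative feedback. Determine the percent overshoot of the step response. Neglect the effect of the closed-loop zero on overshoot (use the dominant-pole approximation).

Forward path: (22.6 + 2.5s)·3/(s(s+6.2)). The closed-loop characteristic equation is s² + (6.2 + 3·2.5)s + 3·22.6 = 0.
That is s² + 13.7s + 67.8 = 0, so ω_n = 8.234 rad/s and ζ = 13.7/(2·8.234) = 0.8319.
%OS = 100·exp(−πζ/√(1−ζ²)) = 0.901%.

0.901%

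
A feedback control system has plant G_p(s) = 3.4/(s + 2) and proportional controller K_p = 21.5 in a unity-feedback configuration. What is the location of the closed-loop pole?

Closed-loop transfer function: T(s) = K_p·G_p(s)/(1 + K_p·G_p(s)) = 73.1/(s + 2 + 73.1) = 73.1/(s + 75.1).
The closed-loop pole is at s = −75.1.

s = -75.1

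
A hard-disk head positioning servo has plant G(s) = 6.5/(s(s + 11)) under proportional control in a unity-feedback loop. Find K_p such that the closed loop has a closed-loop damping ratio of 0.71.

Closed-loop characteristic equation: s² + 11s + K_p·6.5 = 0.
So ω_n = √(6.5K_p) and 2ζω_n = 11, giving ζ = 11/(2√(6.5K_p)).
Setting ζ = 0.71: √(6.5K_p) = 11/(2·0.71) = 7.746, so K_p = 60.01/6.5 = 9.23.

K_p = 9.23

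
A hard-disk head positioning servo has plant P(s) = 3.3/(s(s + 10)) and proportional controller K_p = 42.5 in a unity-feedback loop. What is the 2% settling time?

T_s ≈ 0.8 s

The closed-loop denominator s² + 10s + 140.2 gives ω_n = √140.2 = 11.84 and ζ = 10/(2ω_n) = 0.4222.
2% settling time T_s ≈ 4/(ζω_n) = 4/5 = 0.8 s.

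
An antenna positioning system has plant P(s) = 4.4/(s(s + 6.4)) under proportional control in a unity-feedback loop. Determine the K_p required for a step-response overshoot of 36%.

From %OS = 100·exp(−πζ/√(1−ζ²)) = 36%, ζ = −ln(0.36)/√(π²+ln²(0.36)) = 0.3093.
Characteristic equation s² + 6.4s + 4.4K_p = 0 gives ζ = 6.4/(2√(4.4K_p)).
Setting ζ = 0.3093: √(4.4K_p) = 6.4/(2·0.3093) = 10.35, so K_p = 107.1/4.4 = 24.3.

K_p = 24.3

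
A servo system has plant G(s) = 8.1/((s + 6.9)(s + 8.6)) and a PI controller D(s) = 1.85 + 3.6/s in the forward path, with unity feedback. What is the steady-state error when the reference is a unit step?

0

The open loop D(s)G(s) has a pole at the origin (type 1), so the static position error constant is infinite and e_ss = 1/(1+∞) = 0.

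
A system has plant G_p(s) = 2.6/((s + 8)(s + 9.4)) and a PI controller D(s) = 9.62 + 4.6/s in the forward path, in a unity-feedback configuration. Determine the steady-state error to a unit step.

0

The open loop D(s)G_p(s) has a pole at the origin (type 1), so the static position error constant is infinite and e_ss = 1/(1+∞) = 0.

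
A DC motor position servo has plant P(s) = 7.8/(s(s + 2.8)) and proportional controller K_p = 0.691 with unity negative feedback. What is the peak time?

From 1 + K_pP(s) = 0: s² + 2.8s + 5.39 = 0 ⇒ ω_n = 2.322, ζ = 0.603.
Damped frequency ω_d = ω_n√(1−ζ²) = 1.852 rad/s, so peak time T_p = π/ω_d = 1.7 s.

T_p = 1.7 s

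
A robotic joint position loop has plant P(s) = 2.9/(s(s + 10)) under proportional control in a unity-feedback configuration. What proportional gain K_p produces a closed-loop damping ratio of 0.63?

K_p = 21.7

Closed-loop characteristic equation: s² + 10s + K_p·2.9 = 0.
So ω_n = √(2.9K_p) and 2ζω_n = 10, giving ζ = 10/(2√(2.9K_p)).
Setting ζ = 0.63: √(2.9K_p) = 10/(2·0.63) = 7.937, so K_p = 62.99/2.9 = 21.7.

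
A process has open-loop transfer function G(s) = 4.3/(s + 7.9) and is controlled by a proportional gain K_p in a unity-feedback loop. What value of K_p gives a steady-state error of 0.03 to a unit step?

Steady-state error for a unit step on this type-0 loop is 1/(1 + K_p·G(0)).
G(0) = 0.5443. Require 1/(1 + K_p·0.5443) = 0.03, so 1 + 0.5443·K_p = 33.33.
K_p = (33.33 − 1)/0.5443 = 59.4.

K_p = 59.4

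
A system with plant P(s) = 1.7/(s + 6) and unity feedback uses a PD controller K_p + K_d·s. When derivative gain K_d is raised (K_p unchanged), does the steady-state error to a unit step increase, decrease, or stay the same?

unchanged

At s = 0 the derivative term contributes nothing: C(0) = K_p regardless of K_d, so K_pos = K_p·P(0) and e_ss are unchanged.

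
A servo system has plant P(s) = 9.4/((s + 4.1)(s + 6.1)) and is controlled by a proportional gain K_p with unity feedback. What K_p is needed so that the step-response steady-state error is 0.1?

Steady-state error for a unit step on this type-0 loop is 1/(1 + K_p·P(0)).
P(0) = 0.3758. Require 1/(1 + K_p·0.3758) = 0.1, so 1 + 0.3758·K_p = 10.
K_p = (10 − 1)/0.3758 = 23.9.

K_p = 23.9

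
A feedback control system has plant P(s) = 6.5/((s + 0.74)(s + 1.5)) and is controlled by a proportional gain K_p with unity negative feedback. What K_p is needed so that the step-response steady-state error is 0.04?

K_p = 4.1

The loop is type 0, so e_ss(step) = 1/(1 + K_pos) with K_pos = K_p·P(0).
P(0) = 5.856. Require 1/(1 + K_p·5.856) = 0.04, so 1 + 5.856·K_p = 25.
K_p = (25 − 1)/5.856 = 4.1.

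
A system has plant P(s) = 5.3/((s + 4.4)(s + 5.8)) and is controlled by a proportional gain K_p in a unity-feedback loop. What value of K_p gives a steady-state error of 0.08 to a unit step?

K_p = 55.4

For a type-0 loop with proportional control, e_ss = 1/(1 + K_p·P(0)).
P(0) = 0.2077. Require 1/(1 + K_p·0.2077) = 0.08, so 1 + 0.2077·K_p = 12.5.
K_p = (12.5 − 1)/0.2077 = 55.4.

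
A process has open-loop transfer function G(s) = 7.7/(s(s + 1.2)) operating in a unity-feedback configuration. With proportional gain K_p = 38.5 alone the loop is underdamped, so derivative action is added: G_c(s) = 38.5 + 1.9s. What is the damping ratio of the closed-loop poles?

ζ = 0.46

Forward path: (38.5 + 1.9s)·7.7/(s(s+1.2)). The closed-loop characteristic equation is s² + (1.2 + 7.7·1.9)s + 7.7·38.5 = 0.
That is s² + 15.83s + 296.4 = 0, so ω_n = 17.22 rad/s and ζ = 15.83/(2·17.22) = 0.4597.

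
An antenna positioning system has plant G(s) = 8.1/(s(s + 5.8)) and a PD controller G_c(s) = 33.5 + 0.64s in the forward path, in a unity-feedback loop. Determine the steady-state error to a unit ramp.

The loop has one pole at the origin (type 1). Velocity error constant K_v = lim_{s→0} s·G_c(s)G(s) = 33.5·8.1/5.8 = 46.78.
Steady-state error to a unit ramp: e_ss = 1/K_v = 0.0214.

0.0214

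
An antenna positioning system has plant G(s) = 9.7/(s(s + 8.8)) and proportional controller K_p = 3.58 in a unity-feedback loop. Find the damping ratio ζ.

1 + K_p·G(s) = 0 gives s² + 8.8s + 34.73 = 0.
Matching s² + 2ζω_n s + ω_n²: ω_n = √34.73 = 5.893 rad/s and 2ζω_n = 8.8, so ζ = 8.8/(2·5.893) = 0.747.

ζ = 0.747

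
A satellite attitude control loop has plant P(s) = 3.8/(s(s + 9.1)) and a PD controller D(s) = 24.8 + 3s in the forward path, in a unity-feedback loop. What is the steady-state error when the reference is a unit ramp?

The loop has one pole at the origin (type 1). Velocity error constant K_v = lim_{s→0} s·D(s)P(s) = 24.8·3.8/9.1 = 10.36.
Steady-state error to a unit ramp: e_ss = 1/K_v = 0.0966.

0.0966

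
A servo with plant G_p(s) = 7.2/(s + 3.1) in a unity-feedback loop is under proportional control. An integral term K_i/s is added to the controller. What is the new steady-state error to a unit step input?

0

Adding integral action puts a pole at s = 0 in the forward path, raising the system type to 1; a type-1 loop has zero steady-state error to a step.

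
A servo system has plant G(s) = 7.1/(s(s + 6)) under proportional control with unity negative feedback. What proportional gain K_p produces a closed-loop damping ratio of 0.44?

Closed-loop characteristic equation: s² + 6s + K_p·7.1 = 0.
So ω_n = √(7.1K_p) and 2ζω_n = 6, giving ζ = 6/(2√(7.1K_p)).
Setting ζ = 0.44: √(7.1K_p) = 6/(2·0.44) = 6.818, so K_p = 46.49/7.1 = 6.55.

K_p = 6.55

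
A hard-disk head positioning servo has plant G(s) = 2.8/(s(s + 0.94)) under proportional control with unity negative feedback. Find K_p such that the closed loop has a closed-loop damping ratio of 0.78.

K_p = 0.13

Closed-loop characteristic equation: s² + 0.94s + K_p·2.8 = 0.
So ω_n = √(2.8K_p) and 2ζω_n = 0.94, giving ζ = 0.94/(2√(2.8K_p)).
Setting ζ = 0.78: √(2.8K_p) = 0.94/(2·0.78) = 0.6026, so K_p = 0.3631/2.8 = 0.13.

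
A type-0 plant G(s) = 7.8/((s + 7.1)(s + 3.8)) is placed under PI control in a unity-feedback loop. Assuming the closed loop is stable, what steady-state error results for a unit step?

The PI controller's integrator makes the forward path type 1, so e_ss to a step is zero.

0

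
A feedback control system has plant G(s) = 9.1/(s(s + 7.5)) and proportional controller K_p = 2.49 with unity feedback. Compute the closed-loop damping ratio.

With unity feedback the closed-loop characteristic equation is s² + 7.5s + 2.49·9.1 = s² + 7.5s + 22.66 = 0.
Matching s² + 2ζω_n s + ω_n²: ω_n = √22.66 = 4.76 rad/s and 2ζω_n = 7.5, so ζ = 7.5/(2·4.76) = 0.788.

ζ = 0.788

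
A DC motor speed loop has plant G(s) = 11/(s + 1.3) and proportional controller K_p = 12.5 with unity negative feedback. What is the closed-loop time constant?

Closed-loop transfer function: T(s) = K_p·G(s)/(1 + K_p·G(s)) = 137.5/(s + 1.3 + 137.5) = 137.5/(s + 138.8).
Time constant τ = 1/138.8 = 0.0072 s.

τ = 0.0072 s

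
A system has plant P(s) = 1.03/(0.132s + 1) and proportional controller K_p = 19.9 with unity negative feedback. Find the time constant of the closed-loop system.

τ = 0.00614 s

Closed loop: T(s) = K_p·P/(1+K_p·P) = 20.5/(0.132s + 1 + 20.5), with pole at s = −(1 + 20.5)/0.132 = −162.9.
Closed-loop time constant τ = 1/162.9 = 0.00614 s.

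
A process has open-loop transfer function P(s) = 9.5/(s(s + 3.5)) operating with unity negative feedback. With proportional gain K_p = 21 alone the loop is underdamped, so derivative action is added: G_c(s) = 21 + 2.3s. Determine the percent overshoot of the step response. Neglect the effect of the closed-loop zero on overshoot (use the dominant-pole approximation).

0.168%

Forward path: (21 + 2.3s)·9.5/(s(s+3.5)). The closed-loop characteristic equation is s² + (3.5 + 9.5·2.3)s + 9.5·21 = 0.
That is s² + 25.35s + 199.5 = 0, so ω_n = 14.12 rad/s and ζ = 25.35/(2·14.12) = 0.8974.
%OS = 100·exp(−πζ/√(1−ζ²)) = 0.168%.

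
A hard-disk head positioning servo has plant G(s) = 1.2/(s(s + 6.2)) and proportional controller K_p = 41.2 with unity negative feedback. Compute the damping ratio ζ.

ζ = 0.441

The closed-loop denominator is s(s+6.2) + 41.2·1.2 = s² + 6.2s + 49.44.
Matching s² + 2ζω_n s + ω_n²: ω_n = √49.44 = 7.031 rad/s and 2ζω_n = 6.2, so ζ = 6.2/(2·7.031) = 0.441.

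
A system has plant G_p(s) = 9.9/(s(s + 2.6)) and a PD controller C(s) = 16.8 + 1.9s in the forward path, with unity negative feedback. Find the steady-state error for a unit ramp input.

0.0156

The loop has one pole at the origin (type 1). Velocity error constant K_v = lim_{s→0} s·C(s)G_p(s) = 16.8·9.9/2.6 = 63.97.
Steady-state error to a unit ramp: e_ss = 1/K_v = 0.0156.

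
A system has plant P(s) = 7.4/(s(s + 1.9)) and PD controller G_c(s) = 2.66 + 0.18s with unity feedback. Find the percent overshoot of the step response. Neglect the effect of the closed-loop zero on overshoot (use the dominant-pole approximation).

29.3%

Forward path: (2.66 + 0.18s)·7.4/(s(s+1.9)). The closed-loop characteristic equation is s² + (1.9 + 7.4·0.18)s + 7.4·2.66 = 0.
That is s² + 3.232s + 19.68 = 0, so ω_n = 4.437 rad/s and ζ = 3.232/(2·4.437) = 0.3642.
%OS = 100·exp(−πζ/√(1−ζ²)) = 29.3%.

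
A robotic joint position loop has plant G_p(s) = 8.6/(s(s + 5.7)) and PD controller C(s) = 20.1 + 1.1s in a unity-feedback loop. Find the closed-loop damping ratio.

Forward path: (20.1 + 1.1s)·8.6/(s(s+5.7)). The closed-loop characteristic equation is s² + (5.7 + 8.6·1.1)s + 8.6·20.1 = 0.
That is s² + 15.16s + 172.9 = 0, so ω_n = 13.15 rad/s and ζ = 15.16/(2·13.15) = 0.5765.

ζ = 0.577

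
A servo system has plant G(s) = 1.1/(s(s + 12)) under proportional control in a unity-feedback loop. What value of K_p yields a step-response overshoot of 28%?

K_p = 232

From %OS = 100·exp(−πζ/√(1−ζ²)) = 28%, ζ = −ln(0.28)/√(π²+ln²(0.28)) = 0.3755.
Characteristic equation s² + 12s + 1.1K_p = 0 gives ζ = 12/(2√(1.1K_p)).
Setting ζ = 0.3755: √(1.1K_p) = 12/(2·0.3755) = 15.98, so K_p = 255.3/1.1 = 232.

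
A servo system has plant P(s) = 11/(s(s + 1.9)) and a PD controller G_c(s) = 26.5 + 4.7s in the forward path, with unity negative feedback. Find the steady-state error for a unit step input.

The open loop G_c(s)P(s) has a pole at the origin (type 1), so the static position error constant is infinite and e_ss = 1/(1+∞) = 0.

0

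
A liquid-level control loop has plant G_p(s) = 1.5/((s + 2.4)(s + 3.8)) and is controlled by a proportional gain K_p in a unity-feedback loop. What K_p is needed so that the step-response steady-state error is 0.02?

K_p = 298

Steady-state error for a unit step on this type-0 loop is 1/(1 + K_p·G_p(0)).
G_p(0) = 0.1645. Require 1/(1 + K_p·0.1645) = 0.02, so 1 + 0.1645·K_p = 50.
K_p = (50 − 1)/0.1645 = 298.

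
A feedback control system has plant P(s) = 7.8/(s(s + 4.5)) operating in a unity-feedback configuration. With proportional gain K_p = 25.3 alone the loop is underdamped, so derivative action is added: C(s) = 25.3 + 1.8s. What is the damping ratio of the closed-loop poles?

ζ = 0.66

Forward path: (25.3 + 1.8s)·7.8/(s(s+4.5)). The closed-loop characteristic equation is s² + (4.5 + 7.8·1.8)s + 7.8·25.3 = 0.
That is s² + 18.54s + 197.3 = 0, so ω_n = 14.05 rad/s and ζ = 18.54/(2·14.05) = 0.6599.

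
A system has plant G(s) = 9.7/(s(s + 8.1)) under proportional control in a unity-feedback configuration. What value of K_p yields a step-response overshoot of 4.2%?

K_p = 3.35

From %OS = 100·exp(−πζ/√(1−ζ²)) = 4.2%, ζ = −ln(0.042)/√(π²+ln²(0.042)) = 0.7103.
Characteristic equation s² + 8.1s + 9.7K_p = 0 gives ζ = 8.1/(2√(9.7K_p)).
Setting ζ = 0.7103: √(9.7K_p) = 8.1/(2·0.7103) = 5.702, so K_p = 32.51/9.7 = 3.35.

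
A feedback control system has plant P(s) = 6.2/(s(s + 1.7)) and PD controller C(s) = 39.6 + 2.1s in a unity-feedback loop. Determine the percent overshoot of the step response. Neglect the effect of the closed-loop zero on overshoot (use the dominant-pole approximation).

18.8%

Forward path: (39.6 + 2.1s)·6.2/(s(s+1.7)). The closed-loop characteristic equation is s² + (1.7 + 6.2·2.1)s + 6.2·39.6 = 0.
That is s² + 14.72s + 245.5 = 0, so ω_n = 15.67 rad/s and ζ = 14.72/(2·15.67) = 0.4697.
%OS = 100·exp(−πζ/√(1−ζ²)) = 18.8%.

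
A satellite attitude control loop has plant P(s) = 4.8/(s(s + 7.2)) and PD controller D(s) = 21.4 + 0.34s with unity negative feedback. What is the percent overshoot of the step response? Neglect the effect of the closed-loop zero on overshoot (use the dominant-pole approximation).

21.9%

Forward path: (21.4 + 0.34s)·4.8/(s(s+7.2)). The closed-loop characteristic equation is s² + (7.2 + 4.8·0.34)s + 4.8·21.4 = 0.
That is s² + 8.832s + 102.7 = 0, so ω_n = 10.14 rad/s and ζ = 8.832/(2·10.14) = 0.4357.
%OS = 100·exp(−πζ/√(1−ζ²)) = 21.9%.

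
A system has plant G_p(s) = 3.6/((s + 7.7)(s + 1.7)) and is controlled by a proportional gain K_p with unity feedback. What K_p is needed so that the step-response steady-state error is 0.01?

Steady-state error for a unit step on this type-0 loop is 1/(1 + K_p·G_p(0)).
G_p(0) = 0.275. Require 1/(1 + K_p·0.275) = 0.01, so 1 + 0.275·K_p = 100.
K_p = (100 − 1)/0.275 = 360.

K_p = 360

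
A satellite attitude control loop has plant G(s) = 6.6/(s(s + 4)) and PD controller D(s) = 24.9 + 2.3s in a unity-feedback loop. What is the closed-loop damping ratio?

Forward path: (24.9 + 2.3s)·6.6/(s(s+4)). The closed-loop characteristic equation is s² + (4 + 6.6·2.3)s + 6.6·24.9 = 0.
That is s² + 19.18s + 164.3 = 0, so ω_n = 12.82 rad/s and ζ = 19.18/(2·12.82) = 0.7481.

ζ = 0.748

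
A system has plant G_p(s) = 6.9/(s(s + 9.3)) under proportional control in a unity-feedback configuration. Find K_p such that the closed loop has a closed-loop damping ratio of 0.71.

K_p = 6.22

Closed-loop characteristic equation: s² + 9.3s + K_p·6.9 = 0.
So ω_n = √(6.9K_p) and 2ζω_n = 9.3, giving ζ = 9.3/(2√(6.9K_p)).
Setting ζ = 0.71: √(6.9K_p) = 9.3/(2·0.71) = 6.549, so K_p = 42.89/6.9 = 6.22.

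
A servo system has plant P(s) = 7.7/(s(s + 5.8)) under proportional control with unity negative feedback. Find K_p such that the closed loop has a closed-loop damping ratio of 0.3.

K_p = 12.1

Closed-loop characteristic equation: s² + 5.8s + K_p·7.7 = 0.
So ω_n = √(7.7K_p) and 2ζω_n = 5.8, giving ζ = 5.8/(2√(7.7K_p)).
Setting ζ = 0.3: √(7.7K_p) = 5.8/(2·0.3) = 9.667, so K_p = 93.44/7.7 = 12.1.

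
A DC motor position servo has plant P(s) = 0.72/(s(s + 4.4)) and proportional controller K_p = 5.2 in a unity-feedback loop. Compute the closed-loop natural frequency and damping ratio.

1 + K_p·P(s) = 0 gives s² + 4.4s + 3.744 = 0.
So ω_n² = 3.744 ⇒ ω_n = 1.935 rad/s, and ζ = 4.4/(2ω_n) = 1.14.

ω_n = 1.93 rad/s, ζ = 1.14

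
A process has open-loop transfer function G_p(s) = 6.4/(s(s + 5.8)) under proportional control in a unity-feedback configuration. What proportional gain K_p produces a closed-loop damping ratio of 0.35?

K_p = 10.7

Closed-loop characteristic equation: s² + 5.8s + K_p·6.4 = 0.
So ω_n = √(6.4K_p) and 2ζω_n = 5.8, giving ζ = 5.8/(2√(6.4K_p)).
Setting ζ = 0.35: √(6.4K_p) = 5.8/(2·0.35) = 8.286, so K_p = 68.65/6.4 = 10.7.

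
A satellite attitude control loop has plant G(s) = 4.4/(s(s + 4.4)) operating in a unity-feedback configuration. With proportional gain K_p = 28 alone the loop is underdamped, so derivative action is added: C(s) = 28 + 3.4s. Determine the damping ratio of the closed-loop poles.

Forward path: (28 + 3.4s)·4.4/(s(s+4.4)). The closed-loop characteristic equation is s² + (4.4 + 4.4·3.4)s + 4.4·28 = 0.
That is s² + 19.36s + 123.2 = 0, so ω_n = 11.1 rad/s and ζ = 19.36/(2·11.1) = 0.8721.

ζ = 0.872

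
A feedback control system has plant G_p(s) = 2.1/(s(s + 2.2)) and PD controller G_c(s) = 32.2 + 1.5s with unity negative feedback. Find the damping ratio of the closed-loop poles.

Forward path: (32.2 + 1.5s)·2.1/(s(s+2.2)). The closed-loop characteristic equation is s² + (2.2 + 2.1·1.5)s + 2.1·32.2 = 0.
That is s² + 5.35s + 67.62 = 0, so ω_n = 8.223 rad/s and ζ = 5.35/(2·8.223) = 0.3253.

ζ = 0.325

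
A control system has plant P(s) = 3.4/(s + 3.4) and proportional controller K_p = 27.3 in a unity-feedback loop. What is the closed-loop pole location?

Closed-loop transfer function: T(s) = K_p·P(s)/(1 + K_p·P(s)) = 92.82/(s + 3.4 + 92.82) = 92.82/(s + 96.22).
The closed-loop pole is at s = −96.22.

s = -96.22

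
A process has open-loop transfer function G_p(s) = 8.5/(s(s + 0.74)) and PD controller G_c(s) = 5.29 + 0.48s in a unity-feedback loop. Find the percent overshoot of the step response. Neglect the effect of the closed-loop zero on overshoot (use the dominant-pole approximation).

Forward path: (5.29 + 0.48s)·8.5/(s(s+0.74)). The closed-loop characteristic equation is s² + (0.74 + 8.5·0.48)s + 8.5·5.29 = 0.
That is s² + 4.82s + 44.97 = 0, so ω_n = 6.706 rad/s and ζ = 4.82/(2·6.706) = 0.3594.
%OS = 100·exp(−πζ/√(1−ζ²)) = 29.8%.

29.8%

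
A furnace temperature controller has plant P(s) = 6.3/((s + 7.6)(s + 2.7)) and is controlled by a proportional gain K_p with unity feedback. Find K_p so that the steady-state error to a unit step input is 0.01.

Steady-state error for a unit step on this type-0 loop is 1/(1 + K_p·P(0)).
P(0) = 0.307. Require 1/(1 + K_p·0.307) = 0.01, so 1 + 0.307·K_p = 100.
K_p = (100 − 1)/0.307 = 322.

K_p = 322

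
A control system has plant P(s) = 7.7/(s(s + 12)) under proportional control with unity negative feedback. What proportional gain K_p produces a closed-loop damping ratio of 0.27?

Closed-loop characteristic equation: s² + 12s + K_p·7.7 = 0.
So ω_n = √(7.7K_p) and 2ζω_n = 12, giving ζ = 12/(2√(7.7K_p)).
Setting ζ = 0.27: √(7.7K_p) = 12/(2·0.27) = 22.22, so K_p = 493.8/7.7 = 64.1.

K_p = 64.1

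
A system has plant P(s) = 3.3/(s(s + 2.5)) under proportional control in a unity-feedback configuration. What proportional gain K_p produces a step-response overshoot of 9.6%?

From %OS = 100·exp(−πζ/√(1−ζ²)) = 9.6%, ζ = −ln(0.096)/√(π²+ln²(0.096)) = 0.5979.
Characteristic equation s² + 2.5s + 3.3K_p = 0 gives ζ = 2.5/(2√(3.3K_p)).
Setting ζ = 0.5979: √(3.3K_p) = 2.5/(2·0.5979) = 2.091, so K_p = 4.371/3.3 = 1.32.

K_p = 1.32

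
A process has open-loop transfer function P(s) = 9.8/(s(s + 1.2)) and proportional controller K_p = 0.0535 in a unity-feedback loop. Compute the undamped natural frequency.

ω_n = 0.724 rad/s

The closed-loop denominator is s(s+1.2) + 0.0535·9.8 = s² + 1.2s + 0.5243.
Matching s² + 2ζω_n s + ω_n²: ω_n = √0.5243 = 0.7241 rad/s and 2ζω_n = 1.2, so ζ = 1.2/(2·0.7241) = 0.829.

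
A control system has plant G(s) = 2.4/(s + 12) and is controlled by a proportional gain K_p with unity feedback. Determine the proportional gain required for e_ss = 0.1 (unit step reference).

K_p = 45

For a type-0 loop with proportional control, e_ss = 1/(1 + K_p·G(0)).
G(0) = 0.2. Require 1/(1 + K_p·0.2) = 0.1, so 1 + 0.2·K_p = 10.
K_p = (10 − 1)/0.2 = 45.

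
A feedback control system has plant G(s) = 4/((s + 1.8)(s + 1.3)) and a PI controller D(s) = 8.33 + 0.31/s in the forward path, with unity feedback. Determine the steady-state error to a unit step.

The open loop D(s)G(s) has a pole at the origin (type 1), so the static position error constant is infinite and e_ss = 1/(1+∞) = 0.

0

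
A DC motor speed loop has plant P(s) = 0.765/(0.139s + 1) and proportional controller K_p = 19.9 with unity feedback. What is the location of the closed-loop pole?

Closed loop: T(s) = K_p·P/(1+K_p·P) = 15.22/(0.139s + 1 + 15.22), with pole at s = −(1 + 15.22)/0.139 = −116.7.

s = -116.7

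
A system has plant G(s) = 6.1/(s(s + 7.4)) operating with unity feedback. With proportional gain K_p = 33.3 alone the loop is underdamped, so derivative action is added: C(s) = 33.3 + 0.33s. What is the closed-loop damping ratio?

Forward path: (33.3 + 0.33s)·6.1/(s(s+7.4)). The closed-loop characteristic equation is s² + (7.4 + 6.1·0.33)s + 6.1·33.3 = 0.
That is s² + 9.413s + 203.1 = 0, so ω_n = 14.25 rad/s and ζ = 9.413/(2·14.25) = 0.3302.

ζ = 0.33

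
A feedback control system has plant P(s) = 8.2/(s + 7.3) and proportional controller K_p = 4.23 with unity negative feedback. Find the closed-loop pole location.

s = -41.99

Closed-loop transfer function: T(s) = K_p·P(s)/(1 + K_p·P(s)) = 34.69/(s + 7.3 + 34.69) = 34.69/(s + 41.99).
The closed-loop pole is at s = −41.99.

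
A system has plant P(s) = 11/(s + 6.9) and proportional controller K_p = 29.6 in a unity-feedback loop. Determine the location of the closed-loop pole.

Closed-loop transfer function: T(s) = K_p·P(s)/(1 + K_p·P(s)) = 325.6/(s + 6.9 + 325.6) = 325.6/(s + 332.5).
The closed-loop pole is at s = −332.5.

s = -332.5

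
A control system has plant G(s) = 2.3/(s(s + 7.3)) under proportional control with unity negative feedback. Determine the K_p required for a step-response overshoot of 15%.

K_p = 21.7

From %OS = 100·exp(−πζ/√(1−ζ²)) = 15%, ζ = −ln(0.15)/√(π²+ln²(0.15)) = 0.5169.
Characteristic equation s² + 7.3s + 2.3K_p = 0 gives ζ = 7.3/(2√(2.3K_p)).
Setting ζ = 0.5169: √(2.3K_p) = 7.3/(2·0.5169) = 7.061, so K_p = 49.86/2.3 = 21.7.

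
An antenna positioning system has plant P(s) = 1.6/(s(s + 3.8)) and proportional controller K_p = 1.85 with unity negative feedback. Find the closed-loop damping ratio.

1 + K_p·P(s) = 0 gives s² + 3.8s + 2.96 = 0.
Matching s² + 2ζω_n s + ω_n²: ω_n = √2.96 = 1.72 rad/s and 2ζω_n = 3.8, so ζ = 3.8/(2·1.72) = 1.1.

ζ = 1.1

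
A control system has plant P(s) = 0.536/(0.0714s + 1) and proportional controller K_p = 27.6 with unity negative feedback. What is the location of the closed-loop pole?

Closed loop: T(s) = K_p·P/(1+K_p·P) = 14.79/(0.0714s + 1 + 14.79), with pole at s = −(1 + 14.79)/0.0714 = −221.2.

s = -221.2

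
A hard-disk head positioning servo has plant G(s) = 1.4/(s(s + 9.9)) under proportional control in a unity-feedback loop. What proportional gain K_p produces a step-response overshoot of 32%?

From %OS = 100·exp(−πζ/√(1−ζ²)) = 32%, ζ = −ln(0.32)/√(π²+ln²(0.32)) = 0.341.
Characteristic equation s² + 9.9s + 1.4K_p = 0 gives ζ = 9.9/(2√(1.4K_p)).
Setting ζ = 0.341: √(1.4K_p) = 9.9/(2·0.341) = 14.52, so K_p = 210.8/1.4 = 151.

K_p = 151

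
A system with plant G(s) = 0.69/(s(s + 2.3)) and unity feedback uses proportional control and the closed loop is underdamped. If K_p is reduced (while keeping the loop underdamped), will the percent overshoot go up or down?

ζ = 2.3/(2√(0.69K_p)) rises as K_p falls; higher damping means less overshoot.

decrease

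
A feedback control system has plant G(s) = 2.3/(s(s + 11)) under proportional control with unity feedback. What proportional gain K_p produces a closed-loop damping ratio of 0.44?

Closed-loop characteristic equation: s² + 11s + K_p·2.3 = 0.
So ω_n = √(2.3K_p) and 2ζω_n = 11, giving ζ = 11/(2√(2.3K_p)).
Setting ζ = 0.44: √(2.3K_p) = 11/(2·0.44) = 12.5, so K_p = 156.2/2.3 = 67.9.

K_p = 67.9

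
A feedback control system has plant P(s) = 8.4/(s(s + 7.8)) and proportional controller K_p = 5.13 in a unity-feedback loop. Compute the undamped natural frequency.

With unity feedback the closed-loop characteristic equation is s² + 7.8s + 5.13·8.4 = s² + 7.8s + 43.09 = 0.
So ω_n² = 43.09 ⇒ ω_n = 6.564 rad/s, and ζ = 7.8/(2ω_n) = 0.594.

ω_n = 6.56 rad/s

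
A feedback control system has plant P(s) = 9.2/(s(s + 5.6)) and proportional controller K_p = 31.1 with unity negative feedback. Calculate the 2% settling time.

T_s ≈ 1.43 s

Closed-loop characteristic equation: s² + 5.6s + 286.1 = 0, so ω_n = 16.92 rad/s and ζ = 5.6/(2·16.92) = 0.1655.
2% settling time T_s ≈ 4/(ζω_n) = 4/2.8 = 1.43 s.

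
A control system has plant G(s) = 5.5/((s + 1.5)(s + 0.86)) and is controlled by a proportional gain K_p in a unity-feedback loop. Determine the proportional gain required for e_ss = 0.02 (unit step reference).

K_p = 11.5

For a type-0 loop with proportional control, e_ss = 1/(1 + K_p·G(0)).
G(0) = 4.264. Require 1/(1 + K_p·4.264) = 0.02, so 1 + 4.264·K_p = 50.
K_p = (50 − 1)/4.264 = 11.5.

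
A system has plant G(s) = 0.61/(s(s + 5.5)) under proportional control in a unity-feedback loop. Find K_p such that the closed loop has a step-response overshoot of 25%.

From %OS = 100·exp(−πζ/√(1−ζ²)) = 25%, ζ = −ln(0.25)/√(π²+ln²(0.25)) = 0.4037.
Characteristic equation s² + 5.5s + 0.61K_p = 0 gives ζ = 5.5/(2√(0.61K_p)).
Setting ζ = 0.4037: √(0.61K_p) = 5.5/(2·0.4037) = 6.812, so K_p = 46.4/0.61 = 76.1.

K_p = 76.1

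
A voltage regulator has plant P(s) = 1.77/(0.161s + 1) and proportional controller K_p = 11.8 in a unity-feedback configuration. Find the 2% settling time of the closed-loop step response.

T_s ≈ 0.0294 s

Closed loop: T(s) = K_p·P/(1+K_p·P) = 20.89/(0.161s + 1 + 20.89), with pole at s = −(1 + 20.89)/0.161 = −135.9.
τ = 1/135.9 = 0.007356 s, so 2% settling time ≈ 4τ = 0.0294 s.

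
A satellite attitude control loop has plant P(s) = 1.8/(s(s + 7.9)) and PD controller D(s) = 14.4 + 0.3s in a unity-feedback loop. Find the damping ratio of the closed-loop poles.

Forward path: (14.4 + 0.3s)·1.8/(s(s+7.9)). The closed-loop characteristic equation is s² + (7.9 + 1.8·0.3)s + 1.8·14.4 = 0.
That is s² + 8.44s + 25.92 = 0, so ω_n = 5.091 rad/s and ζ = 8.44/(2·5.091) = 0.8289.

ζ = 0.829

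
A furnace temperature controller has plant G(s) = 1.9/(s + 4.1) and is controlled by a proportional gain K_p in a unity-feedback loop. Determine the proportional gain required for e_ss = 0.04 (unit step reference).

Steady-state error for a unit step on this type-0 loop is 1/(1 + K_p·G(0)).
G(0) = 0.4634. Require 1/(1 + K_p·0.4634) = 0.04, so 1 + 0.4634·K_p = 25.
K_p = (25 − 1)/0.4634 = 51.8.

K_p = 51.8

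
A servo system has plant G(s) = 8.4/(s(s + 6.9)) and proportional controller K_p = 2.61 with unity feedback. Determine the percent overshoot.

Closed-loop characteristic equation: s² + 6.9s + 21.92 = 0, so ω_n = 4.682 rad/s and ζ = 6.9/(2·4.682) = 0.7368.
%OS = 100·exp(−πζ/√(1−ζ²)) = 100·exp(−π·0.7368/√0.4571) = 3.26%.

3.26%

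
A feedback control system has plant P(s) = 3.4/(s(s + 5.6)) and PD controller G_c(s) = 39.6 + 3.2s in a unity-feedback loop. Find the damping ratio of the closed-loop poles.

Forward path: (39.6 + 3.2s)·3.4/(s(s+5.6)). The closed-loop characteristic equation is s² + (5.6 + 3.4·3.2)s + 3.4·39.6 = 0.
That is s² + 16.48s + 134.6 = 0, so ω_n = 11.6 rad/s and ζ = 16.48/(2·11.6) = 0.7101.

ζ = 0.71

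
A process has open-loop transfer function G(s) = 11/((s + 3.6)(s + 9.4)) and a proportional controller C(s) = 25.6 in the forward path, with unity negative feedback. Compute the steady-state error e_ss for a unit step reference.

0.107

The loop is type 0. Static position error constant K_pos = C(0)·G(0) = 25.6·0.3251 = 8.322.
Steady-state error to a unit step: e_ss = 1/(1+K_pos) = 1/9.322 = 0.107.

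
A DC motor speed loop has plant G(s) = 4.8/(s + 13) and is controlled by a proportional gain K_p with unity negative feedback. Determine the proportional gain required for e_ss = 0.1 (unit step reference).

Steady-state error for a unit step on this type-0 loop is 1/(1 + K_p·G(0)).
G(0) = 0.3692. Require 1/(1 + K_p·0.3692) = 0.1, so 1 + 0.3692·K_p = 10.
K_p = (10 − 1)/0.3692 = 24.4.

K_p = 24.4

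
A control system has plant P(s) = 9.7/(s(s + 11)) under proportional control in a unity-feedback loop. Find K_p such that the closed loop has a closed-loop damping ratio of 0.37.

Closed-loop characteristic equation: s² + 11s + K_p·9.7 = 0.
So ω_n = √(9.7K_p) and 2ζω_n = 11, giving ζ = 11/(2√(9.7K_p)).
Setting ζ = 0.37: √(9.7K_p) = 11/(2·0.37) = 14.86, so K_p = 221/9.7 = 22.8.

K_p = 22.8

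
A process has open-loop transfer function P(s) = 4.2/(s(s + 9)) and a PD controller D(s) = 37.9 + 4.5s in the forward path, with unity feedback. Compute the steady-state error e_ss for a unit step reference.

The open loop D(s)P(s) has a pole at the origin (type 1), so the static position error constant is infinite and e_ss = 1/(1+∞) = 0.

0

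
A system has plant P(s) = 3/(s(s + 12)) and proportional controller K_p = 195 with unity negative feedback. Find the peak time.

T_p = 0.134 s

The closed-loop denominator s² + 12s + 585 gives ω_n = √585 = 24.19 and ζ = 12/(2ω_n) = 0.2481.
Damped frequency ω_d = ω_n√(1−ζ²) = 23.43 rad/s, so peak time T_p = π/ω_d = 0.134 s.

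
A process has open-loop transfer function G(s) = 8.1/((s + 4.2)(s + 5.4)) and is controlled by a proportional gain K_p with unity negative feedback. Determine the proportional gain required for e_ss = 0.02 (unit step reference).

The loop is type 0, so e_ss(step) = 1/(1 + K_pos) with K_pos = K_p·G(0).
G(0) = 0.3571. Require 1/(1 + K_p·0.3571) = 0.02, so 1 + 0.3571·K_p = 50.
K_p = (50 − 1)/0.3571 = 137.

K_p = 137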